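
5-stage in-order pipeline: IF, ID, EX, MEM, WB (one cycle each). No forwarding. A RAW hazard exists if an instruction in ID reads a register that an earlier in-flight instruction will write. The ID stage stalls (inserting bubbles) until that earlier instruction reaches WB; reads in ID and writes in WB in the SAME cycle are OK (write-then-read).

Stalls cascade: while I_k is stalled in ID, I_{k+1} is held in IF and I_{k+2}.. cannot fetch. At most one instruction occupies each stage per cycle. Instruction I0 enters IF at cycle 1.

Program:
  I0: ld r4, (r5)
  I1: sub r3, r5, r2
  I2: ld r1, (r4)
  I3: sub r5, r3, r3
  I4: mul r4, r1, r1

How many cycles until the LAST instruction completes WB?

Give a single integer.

I0 ld r4 <- r5: IF@1 ID@2 stall=0 (-) EX@3 MEM@4 WB@5
I1 sub r3 <- r5,r2: IF@2 ID@3 stall=0 (-) EX@4 MEM@5 WB@6
I2 ld r1 <- r4: IF@3 ID@4 stall=1 (RAW on I0.r4 (WB@5)) EX@6 MEM@7 WB@8
I3 sub r5 <- r3,r3: IF@4 ID@6 stall=0 (-) EX@7 MEM@8 WB@9
I4 mul r4 <- r1,r1: IF@6 ID@7 stall=1 (RAW on I2.r1 (WB@8)) EX@9 MEM@10 WB@11

Answer: 11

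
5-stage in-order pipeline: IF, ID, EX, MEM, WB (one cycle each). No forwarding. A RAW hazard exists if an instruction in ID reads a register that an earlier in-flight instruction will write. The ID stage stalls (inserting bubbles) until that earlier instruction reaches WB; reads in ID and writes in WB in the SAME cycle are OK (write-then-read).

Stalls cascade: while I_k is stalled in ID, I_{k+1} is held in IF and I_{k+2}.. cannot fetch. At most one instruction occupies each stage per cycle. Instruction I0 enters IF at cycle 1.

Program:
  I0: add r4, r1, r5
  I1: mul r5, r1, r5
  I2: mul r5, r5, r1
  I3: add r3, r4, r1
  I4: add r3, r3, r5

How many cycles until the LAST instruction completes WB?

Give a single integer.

I0 add r4 <- r1,r5: IF@1 ID@2 stall=0 (-) EX@3 MEM@4 WB@5
I1 mul r5 <- r1,r5: IF@2 ID@3 stall=0 (-) EX@4 MEM@5 WB@6
I2 mul r5 <- r5,r1: IF@3 ID@4 stall=2 (RAW on I1.r5 (WB@6)) EX@7 MEM@8 WB@9
I3 add r3 <- r4,r1: IF@4 ID@7 stall=0 (-) EX@8 MEM@9 WB@10
I4 add r3 <- r3,r5: IF@7 ID@8 stall=2 (RAW on I3.r3 (WB@10)) EX@11 MEM@12 WB@13

Answer: 13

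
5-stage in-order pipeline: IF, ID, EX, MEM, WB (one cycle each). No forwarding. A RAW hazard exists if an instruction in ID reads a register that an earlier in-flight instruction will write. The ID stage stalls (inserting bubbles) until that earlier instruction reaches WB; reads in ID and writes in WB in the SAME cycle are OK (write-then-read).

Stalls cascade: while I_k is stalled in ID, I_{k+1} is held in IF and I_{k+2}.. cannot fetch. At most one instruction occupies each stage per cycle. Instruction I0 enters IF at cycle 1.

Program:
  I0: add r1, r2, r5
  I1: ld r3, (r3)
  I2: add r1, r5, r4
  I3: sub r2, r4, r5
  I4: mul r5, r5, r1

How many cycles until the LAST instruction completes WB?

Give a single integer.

I0 add r1 <- r2,r5: IF@1 ID@2 stall=0 (-) EX@3 MEM@4 WB@5
I1 ld r3 <- r3: IF@2 ID@3 stall=0 (-) EX@4 MEM@5 WB@6
I2 add r1 <- r5,r4: IF@3 ID@4 stall=0 (-) EX@5 MEM@6 WB@7
I3 sub r2 <- r4,r5: IF@4 ID@5 stall=0 (-) EX@6 MEM@7 WB@8
I4 mul r5 <- r5,r1: IF@5 ID@6 stall=1 (RAW on I2.r1 (WB@7)) EX@8 MEM@9 WB@10

Answer: 10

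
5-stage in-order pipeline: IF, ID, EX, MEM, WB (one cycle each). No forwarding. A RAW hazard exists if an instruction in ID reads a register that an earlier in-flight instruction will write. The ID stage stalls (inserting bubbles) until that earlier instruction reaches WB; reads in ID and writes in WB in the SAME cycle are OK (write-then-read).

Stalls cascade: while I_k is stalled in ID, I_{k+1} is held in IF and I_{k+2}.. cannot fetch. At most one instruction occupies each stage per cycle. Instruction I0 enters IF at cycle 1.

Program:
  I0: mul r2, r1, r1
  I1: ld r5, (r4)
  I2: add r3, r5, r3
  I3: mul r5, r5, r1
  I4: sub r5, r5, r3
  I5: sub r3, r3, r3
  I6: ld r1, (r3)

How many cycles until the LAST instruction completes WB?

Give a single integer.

I0 mul r2 <- r1,r1: IF@1 ID@2 stall=0 (-) EX@3 MEM@4 WB@5
I1 ld r5 <- r4: IF@2 ID@3 stall=0 (-) EX@4 MEM@5 WB@6
I2 add r3 <- r5,r3: IF@3 ID@4 stall=2 (RAW on I1.r5 (WB@6)) EX@7 MEM@8 WB@9
I3 mul r5 <- r5,r1: IF@4 ID@7 stall=0 (-) EX@8 MEM@9 WB@10
I4 sub r5 <- r5,r3: IF@7 ID@8 stall=2 (RAW on I3.r5 (WB@10)) EX@11 MEM@12 WB@13
I5 sub r3 <- r3,r3: IF@8 ID@11 stall=0 (-) EX@12 MEM@13 WB@14
I6 ld r1 <- r3: IF@11 ID@12 stall=2 (RAW on I5.r3 (WB@14)) EX@15 MEM@16 WB@17

Answer: 17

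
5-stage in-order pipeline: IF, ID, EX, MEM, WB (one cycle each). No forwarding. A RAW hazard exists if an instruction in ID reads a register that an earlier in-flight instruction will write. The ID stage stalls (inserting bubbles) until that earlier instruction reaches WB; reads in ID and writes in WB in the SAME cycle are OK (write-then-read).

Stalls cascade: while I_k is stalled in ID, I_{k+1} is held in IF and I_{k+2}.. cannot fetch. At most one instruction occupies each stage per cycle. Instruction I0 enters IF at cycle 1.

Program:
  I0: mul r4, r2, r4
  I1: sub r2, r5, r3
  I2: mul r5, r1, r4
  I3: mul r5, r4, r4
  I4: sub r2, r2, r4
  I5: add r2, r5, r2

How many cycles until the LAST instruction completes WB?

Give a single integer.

Answer: 13

Derivation:
I0 mul r4 <- r2,r4: IF@1 ID@2 stall=0 (-) EX@3 MEM@4 WB@5
I1 sub r2 <- r5,r3: IF@2 ID@3 stall=0 (-) EX@4 MEM@5 WB@6
I2 mul r5 <- r1,r4: IF@3 ID@4 stall=1 (RAW on I0.r4 (WB@5)) EX@6 MEM@7 WB@8
I3 mul r5 <- r4,r4: IF@4 ID@6 stall=0 (-) EX@7 MEM@8 WB@9
I4 sub r2 <- r2,r4: IF@6 ID@7 stall=0 (-) EX@8 MEM@9 WB@10
I5 add r2 <- r5,r2: IF@7 ID@8 stall=2 (RAW on I4.r2 (WB@10)) EX@11 MEM@12 WB@13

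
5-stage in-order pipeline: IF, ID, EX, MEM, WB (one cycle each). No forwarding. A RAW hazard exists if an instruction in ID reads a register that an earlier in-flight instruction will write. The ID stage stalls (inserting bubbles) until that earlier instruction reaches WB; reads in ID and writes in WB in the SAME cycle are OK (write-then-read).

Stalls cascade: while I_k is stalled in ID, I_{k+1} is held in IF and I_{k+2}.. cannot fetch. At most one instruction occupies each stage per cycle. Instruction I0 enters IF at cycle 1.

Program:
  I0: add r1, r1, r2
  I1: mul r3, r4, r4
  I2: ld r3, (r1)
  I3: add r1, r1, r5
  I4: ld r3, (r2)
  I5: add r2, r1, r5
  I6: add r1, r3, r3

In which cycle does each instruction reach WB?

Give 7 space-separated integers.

Answer: 5 6 8 9 10 12 13

Derivation:
I0 add r1 <- r1,r2: IF@1 ID@2 stall=0 (-) EX@3 MEM@4 WB@5
I1 mul r3 <- r4,r4: IF@2 ID@3 stall=0 (-) EX@4 MEM@5 WB@6
I2 ld r3 <- r1: IF@3 ID@4 stall=1 (RAW on I0.r1 (WB@5)) EX@6 MEM@7 WB@8
I3 add r1 <- r1,r5: IF@4 ID@6 stall=0 (-) EX@7 MEM@8 WB@9
I4 ld r3 <- r2: IF@6 ID@7 stall=0 (-) EX@8 MEM@9 WB@10
I5 add r2 <- r1,r5: IF@7 ID@8 stall=1 (RAW on I3.r1 (WB@9)) EX@10 MEM@11 WB@12
I6 add r1 <- r3,r3: IF@8 ID@10 stall=0 (-) EX@11 MEM@12 WB@13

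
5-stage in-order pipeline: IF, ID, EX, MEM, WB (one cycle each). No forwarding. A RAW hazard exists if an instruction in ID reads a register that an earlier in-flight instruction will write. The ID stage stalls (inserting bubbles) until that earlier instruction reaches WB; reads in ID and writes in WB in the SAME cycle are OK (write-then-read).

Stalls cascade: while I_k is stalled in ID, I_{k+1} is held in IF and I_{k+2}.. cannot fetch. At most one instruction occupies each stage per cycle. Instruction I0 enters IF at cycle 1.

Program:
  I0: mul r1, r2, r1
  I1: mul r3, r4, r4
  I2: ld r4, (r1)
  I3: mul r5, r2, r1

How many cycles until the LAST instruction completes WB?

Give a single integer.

I0 mul r1 <- r2,r1: IF@1 ID@2 stall=0 (-) EX@3 MEM@4 WB@5
I1 mul r3 <- r4,r4: IF@2 ID@3 stall=0 (-) EX@4 MEM@5 WB@6
I2 ld r4 <- r1: IF@3 ID@4 stall=1 (RAW on I0.r1 (WB@5)) EX@6 MEM@7 WB@8
I3 mul r5 <- r2,r1: IF@4 ID@6 stall=0 (-) EX@7 MEM@8 WB@9

Answer: 9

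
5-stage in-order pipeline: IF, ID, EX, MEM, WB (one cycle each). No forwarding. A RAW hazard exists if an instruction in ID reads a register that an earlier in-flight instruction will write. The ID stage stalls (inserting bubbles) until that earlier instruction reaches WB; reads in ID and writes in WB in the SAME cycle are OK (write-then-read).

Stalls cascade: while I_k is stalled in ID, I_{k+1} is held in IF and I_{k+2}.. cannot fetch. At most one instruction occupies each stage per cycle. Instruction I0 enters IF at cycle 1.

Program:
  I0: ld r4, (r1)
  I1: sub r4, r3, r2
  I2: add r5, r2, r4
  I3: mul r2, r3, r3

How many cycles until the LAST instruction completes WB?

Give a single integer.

I0 ld r4 <- r1: IF@1 ID@2 stall=0 (-) EX@3 MEM@4 WB@5
I1 sub r4 <- r3,r2: IF@2 ID@3 stall=0 (-) EX@4 MEM@5 WB@6
I2 add r5 <- r2,r4: IF@3 ID@4 stall=2 (RAW on I1.r4 (WB@6)) EX@7 MEM@8 WB@9
I3 mul r2 <- r3,r3: IF@4 ID@7 stall=0 (-) EX@8 MEM@9 WB@10

Answer: 10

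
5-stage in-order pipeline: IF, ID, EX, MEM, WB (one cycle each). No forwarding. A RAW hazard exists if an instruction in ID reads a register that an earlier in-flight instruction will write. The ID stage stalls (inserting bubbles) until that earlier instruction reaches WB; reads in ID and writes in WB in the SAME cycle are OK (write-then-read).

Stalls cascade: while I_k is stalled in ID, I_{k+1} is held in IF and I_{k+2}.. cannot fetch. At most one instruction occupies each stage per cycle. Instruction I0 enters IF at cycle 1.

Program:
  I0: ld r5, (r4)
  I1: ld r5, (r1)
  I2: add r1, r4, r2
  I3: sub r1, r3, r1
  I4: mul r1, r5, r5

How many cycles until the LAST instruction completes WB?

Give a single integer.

I0 ld r5 <- r4: IF@1 ID@2 stall=0 (-) EX@3 MEM@4 WB@5
I1 ld r5 <- r1: IF@2 ID@3 stall=0 (-) EX@4 MEM@5 WB@6
I2 add r1 <- r4,r2: IF@3 ID@4 stall=0 (-) EX@5 MEM@6 WB@7
I3 sub r1 <- r3,r1: IF@4 ID@5 stall=2 (RAW on I2.r1 (WB@7)) EX@8 MEM@9 WB@10
I4 mul r1 <- r5,r5: IF@5 ID@8 stall=0 (-) EX@9 MEM@10 WB@11

Answer: 11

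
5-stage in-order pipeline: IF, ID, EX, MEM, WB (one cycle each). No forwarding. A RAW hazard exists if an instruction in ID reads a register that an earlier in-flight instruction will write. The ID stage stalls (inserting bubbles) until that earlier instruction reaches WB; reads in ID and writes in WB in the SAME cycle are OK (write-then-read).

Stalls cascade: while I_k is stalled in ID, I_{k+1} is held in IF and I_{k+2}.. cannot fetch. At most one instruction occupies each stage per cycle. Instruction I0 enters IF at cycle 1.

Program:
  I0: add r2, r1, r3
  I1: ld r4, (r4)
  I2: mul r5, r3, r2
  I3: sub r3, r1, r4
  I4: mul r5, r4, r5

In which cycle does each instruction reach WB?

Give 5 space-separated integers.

Answer: 5 6 8 9 11

Derivation:
I0 add r2 <- r1,r3: IF@1 ID@2 stall=0 (-) EX@3 MEM@4 WB@5
I1 ld r4 <- r4: IF@2 ID@3 stall=0 (-) EX@4 MEM@5 WB@6
I2 mul r5 <- r3,r2: IF@3 ID@4 stall=1 (RAW on I0.r2 (WB@5)) EX@6 MEM@7 WB@8
I3 sub r3 <- r1,r4: IF@4 ID@6 stall=0 (-) EX@7 MEM@8 WB@9
I4 mul r5 <- r4,r5: IF@6 ID@7 stall=1 (RAW on I2.r5 (WB@8)) EX@9 MEM@10 WB@11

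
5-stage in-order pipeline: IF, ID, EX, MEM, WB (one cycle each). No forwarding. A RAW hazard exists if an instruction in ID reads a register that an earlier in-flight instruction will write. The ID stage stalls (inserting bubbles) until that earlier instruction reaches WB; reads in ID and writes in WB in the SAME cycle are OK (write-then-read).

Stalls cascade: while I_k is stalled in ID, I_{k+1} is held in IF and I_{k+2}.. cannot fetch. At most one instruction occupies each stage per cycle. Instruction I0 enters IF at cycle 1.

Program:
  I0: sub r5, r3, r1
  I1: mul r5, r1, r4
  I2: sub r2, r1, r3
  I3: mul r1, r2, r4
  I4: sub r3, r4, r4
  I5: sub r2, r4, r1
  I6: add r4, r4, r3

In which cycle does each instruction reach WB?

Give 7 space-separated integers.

I0 sub r5 <- r3,r1: IF@1 ID@2 stall=0 (-) EX@3 MEM@4 WB@5
I1 mul r5 <- r1,r4: IF@2 ID@3 stall=0 (-) EX@4 MEM@5 WB@6
I2 sub r2 <- r1,r3: IF@3 ID@4 stall=0 (-) EX@5 MEM@6 WB@7
I3 mul r1 <- r2,r4: IF@4 ID@5 stall=2 (RAW on I2.r2 (WB@7)) EX@8 MEM@9 WB@10
I4 sub r3 <- r4,r4: IF@5 ID@8 stall=0 (-) EX@9 MEM@10 WB@11
I5 sub r2 <- r4,r1: IF@8 ID@9 stall=1 (RAW on I3.r1 (WB@10)) EX@11 MEM@12 WB@13
I6 add r4 <- r4,r3: IF@9 ID@11 stall=0 (-) EX@12 MEM@13 WB@14

Answer: 5 6 7 10 11 13 14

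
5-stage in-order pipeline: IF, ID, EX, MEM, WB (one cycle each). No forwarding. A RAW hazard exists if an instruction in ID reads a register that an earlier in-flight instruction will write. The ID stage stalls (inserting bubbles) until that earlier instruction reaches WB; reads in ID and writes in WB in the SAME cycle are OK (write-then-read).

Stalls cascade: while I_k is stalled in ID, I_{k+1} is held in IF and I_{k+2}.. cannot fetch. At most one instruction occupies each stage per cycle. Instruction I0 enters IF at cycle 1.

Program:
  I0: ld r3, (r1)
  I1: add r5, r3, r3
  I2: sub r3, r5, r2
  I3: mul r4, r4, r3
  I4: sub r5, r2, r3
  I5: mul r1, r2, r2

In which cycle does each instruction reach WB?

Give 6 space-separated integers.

Answer: 5 8 11 14 15 16

Derivation:
I0 ld r3 <- r1: IF@1 ID@2 stall=0 (-) EX@3 MEM@4 WB@5
I1 add r5 <- r3,r3: IF@2 ID@3 stall=2 (RAW on I0.r3 (WB@5)) EX@6 MEM@7 WB@8
I2 sub r3 <- r5,r2: IF@3 ID@6 stall=2 (RAW on I1.r5 (WB@8)) EX@9 MEM@10 WB@11
I3 mul r4 <- r4,r3: IF@6 ID@9 stall=2 (RAW on I2.r3 (WB@11)) EX@12 MEM@13 WB@14
I4 sub r5 <- r2,r3: IF@9 ID@12 stall=0 (-) EX@13 MEM@14 WB@15
I5 mul r1 <- r2,r2: IF@12 ID@13 stall=0 (-) EX@14 MEM@15 WB@16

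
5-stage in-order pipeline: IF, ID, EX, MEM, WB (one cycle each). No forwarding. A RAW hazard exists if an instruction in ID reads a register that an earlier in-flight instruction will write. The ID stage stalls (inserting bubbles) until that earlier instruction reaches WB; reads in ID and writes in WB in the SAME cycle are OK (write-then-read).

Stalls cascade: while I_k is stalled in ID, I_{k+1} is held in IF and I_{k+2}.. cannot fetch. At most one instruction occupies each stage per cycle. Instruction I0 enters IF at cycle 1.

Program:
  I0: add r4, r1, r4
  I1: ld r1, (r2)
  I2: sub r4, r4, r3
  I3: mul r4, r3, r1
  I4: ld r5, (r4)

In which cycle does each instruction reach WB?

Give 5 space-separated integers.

I0 add r4 <- r1,r4: IF@1 ID@2 stall=0 (-) EX@3 MEM@4 WB@5
I1 ld r1 <- r2: IF@2 ID@3 stall=0 (-) EX@4 MEM@5 WB@6
I2 sub r4 <- r4,r3: IF@3 ID@4 stall=1 (RAW on I0.r4 (WB@5)) EX@6 MEM@7 WB@8
I3 mul r4 <- r3,r1: IF@4 ID@6 stall=0 (-) EX@7 MEM@8 WB@9
I4 ld r5 <- r4: IF@6 ID@7 stall=2 (RAW on I3.r4 (WB@9)) EX@10 MEM@11 WB@12

Answer: 5 6 8 9 12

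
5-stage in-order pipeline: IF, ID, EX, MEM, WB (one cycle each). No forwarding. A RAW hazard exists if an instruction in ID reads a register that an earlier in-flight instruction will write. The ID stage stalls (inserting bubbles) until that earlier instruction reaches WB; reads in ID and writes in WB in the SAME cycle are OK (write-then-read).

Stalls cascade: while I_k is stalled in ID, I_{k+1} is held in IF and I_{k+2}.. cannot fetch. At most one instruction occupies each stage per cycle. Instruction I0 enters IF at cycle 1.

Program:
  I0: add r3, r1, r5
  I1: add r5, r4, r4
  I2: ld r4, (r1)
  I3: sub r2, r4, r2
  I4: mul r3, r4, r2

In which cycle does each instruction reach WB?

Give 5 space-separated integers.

I0 add r3 <- r1,r5: IF@1 ID@2 stall=0 (-) EX@3 MEM@4 WB@5
I1 add r5 <- r4,r4: IF@2 ID@3 stall=0 (-) EX@4 MEM@5 WB@6
I2 ld r4 <- r1: IF@3 ID@4 stall=0 (-) EX@5 MEM@6 WB@7
I3 sub r2 <- r4,r2: IF@4 ID@5 stall=2 (RAW on I2.r4 (WB@7)) EX@8 MEM@9 WB@10
I4 mul r3 <- r4,r2: IF@5 ID@8 stall=2 (RAW on I3.r2 (WB@10)) EX@11 MEM@12 WB@13

Answer: 5 6 7 10 13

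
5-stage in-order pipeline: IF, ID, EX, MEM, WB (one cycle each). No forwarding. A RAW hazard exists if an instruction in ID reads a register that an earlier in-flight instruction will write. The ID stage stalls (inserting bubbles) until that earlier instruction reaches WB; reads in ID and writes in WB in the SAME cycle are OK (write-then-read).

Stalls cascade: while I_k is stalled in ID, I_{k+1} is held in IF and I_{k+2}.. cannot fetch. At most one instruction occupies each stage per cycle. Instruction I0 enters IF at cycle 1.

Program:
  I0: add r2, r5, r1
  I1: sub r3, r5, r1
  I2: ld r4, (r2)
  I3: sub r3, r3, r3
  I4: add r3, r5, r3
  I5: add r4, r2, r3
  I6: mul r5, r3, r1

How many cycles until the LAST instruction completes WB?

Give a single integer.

I0 add r2 <- r5,r1: IF@1 ID@2 stall=0 (-) EX@3 MEM@4 WB@5
I1 sub r3 <- r5,r1: IF@2 ID@3 stall=0 (-) EX@4 MEM@5 WB@6
I2 ld r4 <- r2: IF@3 ID@4 stall=1 (RAW on I0.r2 (WB@5)) EX@6 MEM@7 WB@8
I3 sub r3 <- r3,r3: IF@4 ID@6 stall=0 (-) EX@7 MEM@8 WB@9
I4 add r3 <- r5,r3: IF@6 ID@7 stall=2 (RAW on I3.r3 (WB@9)) EX@10 MEM@11 WB@12
I5 add r4 <- r2,r3: IF@7 ID@10 stall=2 (RAW on I4.r3 (WB@12)) EX@13 MEM@14 WB@15
I6 mul r5 <- r3,r1: IF@10 ID@13 stall=0 (-) EX@14 MEM@15 WB@16

Answer: 16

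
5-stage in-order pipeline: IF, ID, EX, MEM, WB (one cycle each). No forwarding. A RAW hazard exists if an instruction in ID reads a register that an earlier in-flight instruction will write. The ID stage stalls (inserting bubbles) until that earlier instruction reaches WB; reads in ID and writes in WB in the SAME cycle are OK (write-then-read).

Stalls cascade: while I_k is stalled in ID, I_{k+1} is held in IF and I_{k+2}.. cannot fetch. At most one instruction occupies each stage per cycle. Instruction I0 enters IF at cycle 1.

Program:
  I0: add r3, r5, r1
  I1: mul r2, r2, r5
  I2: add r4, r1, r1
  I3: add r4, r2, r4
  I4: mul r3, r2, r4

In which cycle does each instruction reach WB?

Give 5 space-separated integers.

Answer: 5 6 7 10 13

Derivation:
I0 add r3 <- r5,r1: IF@1 ID@2 stall=0 (-) EX@3 MEM@4 WB@5
I1 mul r2 <- r2,r5: IF@2 ID@3 stall=0 (-) EX@4 MEM@5 WB@6
I2 add r4 <- r1,r1: IF@3 ID@4 stall=0 (-) EX@5 MEM@6 WB@7
I3 add r4 <- r2,r4: IF@4 ID@5 stall=2 (RAW on I2.r4 (WB@7)) EX@8 MEM@9 WB@10
I4 mul r3 <- r2,r4: IF@5 ID@8 stall=2 (RAW on I3.r4 (WB@10)) EX@11 MEM@12 WB@13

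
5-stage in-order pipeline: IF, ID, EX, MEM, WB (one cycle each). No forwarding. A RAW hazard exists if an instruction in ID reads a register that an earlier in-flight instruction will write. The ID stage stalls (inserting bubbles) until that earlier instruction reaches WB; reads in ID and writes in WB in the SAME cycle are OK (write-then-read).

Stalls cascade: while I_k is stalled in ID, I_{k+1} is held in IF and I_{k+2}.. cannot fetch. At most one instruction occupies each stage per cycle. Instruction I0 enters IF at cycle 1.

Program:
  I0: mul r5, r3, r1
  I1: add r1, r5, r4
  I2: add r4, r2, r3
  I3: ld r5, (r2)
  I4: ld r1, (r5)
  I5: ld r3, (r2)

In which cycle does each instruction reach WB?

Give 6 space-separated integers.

I0 mul r5 <- r3,r1: IF@1 ID@2 stall=0 (-) EX@3 MEM@4 WB@5
I1 add r1 <- r5,r4: IF@2 ID@3 stall=2 (RAW on I0.r5 (WB@5)) EX@6 MEM@7 WB@8
I2 add r4 <- r2,r3: IF@3 ID@6 stall=0 (-) EX@7 MEM@8 WB@9
I3 ld r5 <- r2: IF@6 ID@7 stall=0 (-) EX@8 MEM@9 WB@10
I4 ld r1 <- r5: IF@7 ID@8 stall=2 (RAW on I3.r5 (WB@10)) EX@11 MEM@12 WB@13
I5 ld r3 <- r2: IF@8 ID@11 stall=0 (-) EX@12 MEM@13 WB@14

Answer: 5 8 9 10 13 14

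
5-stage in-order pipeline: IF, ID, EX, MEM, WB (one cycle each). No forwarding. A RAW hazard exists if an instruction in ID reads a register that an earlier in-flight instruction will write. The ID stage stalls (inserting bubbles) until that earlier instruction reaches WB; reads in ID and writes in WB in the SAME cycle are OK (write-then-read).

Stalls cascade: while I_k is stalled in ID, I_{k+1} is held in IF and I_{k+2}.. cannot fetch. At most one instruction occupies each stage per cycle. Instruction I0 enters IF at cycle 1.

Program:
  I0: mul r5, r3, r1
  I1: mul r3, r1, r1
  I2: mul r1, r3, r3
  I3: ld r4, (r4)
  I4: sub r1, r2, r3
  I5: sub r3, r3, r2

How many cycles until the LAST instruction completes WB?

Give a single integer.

Answer: 12

Derivation:
I0 mul r5 <- r3,r1: IF@1 ID@2 stall=0 (-) EX@3 MEM@4 WB@5
I1 mul r3 <- r1,r1: IF@2 ID@3 stall=0 (-) EX@4 MEM@5 WB@6
I2 mul r1 <- r3,r3: IF@3 ID@4 stall=2 (RAW on I1.r3 (WB@6)) EX@7 MEM@8 WB@9
I3 ld r4 <- r4: IF@4 ID@7 stall=0 (-) EX@8 MEM@9 WB@10
I4 sub r1 <- r2,r3: IF@7 ID@8 stall=0 (-) EX@9 MEM@10 WB@11
I5 sub r3 <- r3,r2: IF@8 ID@9 stall=0 (-) EX@10 MEM@11 WB@12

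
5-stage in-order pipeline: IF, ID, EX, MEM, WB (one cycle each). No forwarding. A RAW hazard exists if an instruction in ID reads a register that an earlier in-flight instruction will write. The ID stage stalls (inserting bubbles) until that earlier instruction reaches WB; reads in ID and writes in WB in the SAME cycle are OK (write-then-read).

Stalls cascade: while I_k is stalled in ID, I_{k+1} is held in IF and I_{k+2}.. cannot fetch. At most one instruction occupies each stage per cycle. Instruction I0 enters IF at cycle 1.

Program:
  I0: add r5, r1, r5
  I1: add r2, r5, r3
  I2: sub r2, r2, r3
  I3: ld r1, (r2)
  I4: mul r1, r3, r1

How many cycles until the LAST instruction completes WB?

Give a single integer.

I0 add r5 <- r1,r5: IF@1 ID@2 stall=0 (-) EX@3 MEM@4 WB@5
I1 add r2 <- r5,r3: IF@2 ID@3 stall=2 (RAW on I0.r5 (WB@5)) EX@6 MEM@7 WB@8
I2 sub r2 <- r2,r3: IF@3 ID@6 stall=2 (RAW on I1.r2 (WB@8)) EX@9 MEM@10 WB@11
I3 ld r1 <- r2: IF@6 ID@9 stall=2 (RAW on I2.r2 (WB@11)) EX@12 MEM@13 WB@14
I4 mul r1 <- r3,r1: IF@9 ID@12 stall=2 (RAW on I3.r1 (WB@14)) EX@15 MEM@16 WB@17

Answer: 17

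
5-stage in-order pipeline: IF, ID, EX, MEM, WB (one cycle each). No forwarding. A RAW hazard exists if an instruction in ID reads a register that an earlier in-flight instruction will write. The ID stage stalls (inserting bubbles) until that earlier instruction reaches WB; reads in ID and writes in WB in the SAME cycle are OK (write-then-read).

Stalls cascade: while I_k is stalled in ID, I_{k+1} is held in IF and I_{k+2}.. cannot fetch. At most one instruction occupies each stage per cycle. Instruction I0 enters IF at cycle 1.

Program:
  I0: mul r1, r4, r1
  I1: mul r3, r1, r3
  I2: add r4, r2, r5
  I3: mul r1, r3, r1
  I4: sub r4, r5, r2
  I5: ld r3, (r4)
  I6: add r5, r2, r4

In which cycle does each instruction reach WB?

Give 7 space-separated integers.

I0 mul r1 <- r4,r1: IF@1 ID@2 stall=0 (-) EX@3 MEM@4 WB@5
I1 mul r3 <- r1,r3: IF@2 ID@3 stall=2 (RAW on I0.r1 (WB@5)) EX@6 MEM@7 WB@8
I2 add r4 <- r2,r5: IF@3 ID@6 stall=0 (-) EX@7 MEM@8 WB@9
I3 mul r1 <- r3,r1: IF@6 ID@7 stall=1 (RAW on I1.r3 (WB@8)) EX@9 MEM@10 WB@11
I4 sub r4 <- r5,r2: IF@7 ID@9 stall=0 (-) EX@10 MEM@11 WB@12
I5 ld r3 <- r4: IF@9 ID@10 stall=2 (RAW on I4.r4 (WB@12)) EX@13 MEM@14 WB@15
I6 add r5 <- r2,r4: IF@10 ID@13 stall=0 (-) EX@14 MEM@15 WB@16

Answer: 5 8 9 11 12 15 16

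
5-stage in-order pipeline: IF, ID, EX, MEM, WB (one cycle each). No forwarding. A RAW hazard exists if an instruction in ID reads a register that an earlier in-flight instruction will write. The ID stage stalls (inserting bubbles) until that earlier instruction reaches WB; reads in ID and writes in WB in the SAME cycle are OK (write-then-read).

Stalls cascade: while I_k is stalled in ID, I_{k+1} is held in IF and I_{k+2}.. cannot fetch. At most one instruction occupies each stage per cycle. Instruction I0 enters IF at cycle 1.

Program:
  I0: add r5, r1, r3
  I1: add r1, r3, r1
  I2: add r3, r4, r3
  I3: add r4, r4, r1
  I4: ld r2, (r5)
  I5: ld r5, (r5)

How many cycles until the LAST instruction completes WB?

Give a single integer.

Answer: 11

Derivation:
I0 add r5 <- r1,r3: IF@1 ID@2 stall=0 (-) EX@3 MEM@4 WB@5
I1 add r1 <- r3,r1: IF@2 ID@3 stall=0 (-) EX@4 MEM@5 WB@6
I2 add r3 <- r4,r3: IF@3 ID@4 stall=0 (-) EX@5 MEM@6 WB@7
I3 add r4 <- r4,r1: IF@4 ID@5 stall=1 (RAW on I1.r1 (WB@6)) EX@7 MEM@8 WB@9
I4 ld r2 <- r5: IF@5 ID@7 stall=0 (-) EX@8 MEM@9 WB@10
I5 ld r5 <- r5: IF@7 ID@8 stall=0 (-) EX@9 MEM@10 WB@11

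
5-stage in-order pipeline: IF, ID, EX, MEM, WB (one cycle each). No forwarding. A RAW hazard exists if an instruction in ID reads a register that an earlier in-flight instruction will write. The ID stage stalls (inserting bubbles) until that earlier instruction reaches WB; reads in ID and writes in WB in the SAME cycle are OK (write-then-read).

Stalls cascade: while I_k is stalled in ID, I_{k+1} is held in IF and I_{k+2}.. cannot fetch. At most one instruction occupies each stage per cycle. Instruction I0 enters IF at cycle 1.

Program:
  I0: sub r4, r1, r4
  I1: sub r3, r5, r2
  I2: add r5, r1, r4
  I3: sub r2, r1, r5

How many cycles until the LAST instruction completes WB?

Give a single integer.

I0 sub r4 <- r1,r4: IF@1 ID@2 stall=0 (-) EX@3 MEM@4 WB@5
I1 sub r3 <- r5,r2: IF@2 ID@3 stall=0 (-) EX@4 MEM@5 WB@6
I2 add r5 <- r1,r4: IF@3 ID@4 stall=1 (RAW on I0.r4 (WB@5)) EX@6 MEM@7 WB@8
I3 sub r2 <- r1,r5: IF@4 ID@6 stall=2 (RAW on I2.r5 (WB@8)) EX@9 MEM@10 WB@11

Answer: 11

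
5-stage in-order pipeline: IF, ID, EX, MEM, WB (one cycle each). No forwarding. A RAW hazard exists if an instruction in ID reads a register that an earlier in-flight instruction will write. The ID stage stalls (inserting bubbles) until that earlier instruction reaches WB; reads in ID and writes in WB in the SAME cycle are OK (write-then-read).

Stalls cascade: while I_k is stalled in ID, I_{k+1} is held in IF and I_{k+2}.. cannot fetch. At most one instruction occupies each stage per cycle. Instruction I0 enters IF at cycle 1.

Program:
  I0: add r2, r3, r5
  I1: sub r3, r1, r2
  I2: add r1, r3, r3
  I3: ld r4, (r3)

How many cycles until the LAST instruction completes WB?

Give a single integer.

I0 add r2 <- r3,r5: IF@1 ID@2 stall=0 (-) EX@3 MEM@4 WB@5
I1 sub r3 <- r1,r2: IF@2 ID@3 stall=2 (RAW on I0.r2 (WB@5)) EX@6 MEM@7 WB@8
I2 add r1 <- r3,r3: IF@3 ID@6 stall=2 (RAW on I1.r3 (WB@8)) EX@9 MEM@10 WB@11
I3 ld r4 <- r3: IF@6 ID@9 stall=0 (-) EX@10 MEM@11 WB@12

Answer: 12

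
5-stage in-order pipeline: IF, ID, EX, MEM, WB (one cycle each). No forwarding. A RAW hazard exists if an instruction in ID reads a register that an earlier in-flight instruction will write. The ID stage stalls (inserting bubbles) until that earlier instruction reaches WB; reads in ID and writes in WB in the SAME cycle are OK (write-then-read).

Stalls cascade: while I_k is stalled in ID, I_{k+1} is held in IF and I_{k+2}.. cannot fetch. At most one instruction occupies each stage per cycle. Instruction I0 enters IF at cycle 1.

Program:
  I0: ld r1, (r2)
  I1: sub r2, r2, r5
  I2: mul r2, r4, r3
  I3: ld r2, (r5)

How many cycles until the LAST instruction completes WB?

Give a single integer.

I0 ld r1 <- r2: IF@1 ID@2 stall=0 (-) EX@3 MEM@4 WB@5
I1 sub r2 <- r2,r5: IF@2 ID@3 stall=0 (-) EX@4 MEM@5 WB@6
I2 mul r2 <- r4,r3: IF@3 ID@4 stall=0 (-) EX@5 MEM@6 WB@7
I3 ld r2 <- r5: IF@4 ID@5 stall=0 (-) EX@6 MEM@7 WB@8

Answer: 8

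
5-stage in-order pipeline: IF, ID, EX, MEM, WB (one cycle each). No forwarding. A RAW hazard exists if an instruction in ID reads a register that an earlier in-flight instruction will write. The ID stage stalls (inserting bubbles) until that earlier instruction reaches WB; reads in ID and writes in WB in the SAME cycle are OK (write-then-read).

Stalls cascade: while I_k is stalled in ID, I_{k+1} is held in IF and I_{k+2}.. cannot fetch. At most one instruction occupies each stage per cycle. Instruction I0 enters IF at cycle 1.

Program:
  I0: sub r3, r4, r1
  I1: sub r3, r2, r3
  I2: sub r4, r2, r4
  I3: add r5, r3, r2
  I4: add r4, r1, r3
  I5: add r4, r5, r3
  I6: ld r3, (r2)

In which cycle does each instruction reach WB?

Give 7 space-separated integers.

Answer: 5 8 9 11 12 14 15

Derivation:
I0 sub r3 <- r4,r1: IF@1 ID@2 stall=0 (-) EX@3 MEM@4 WB@5
I1 sub r3 <- r2,r3: IF@2 ID@3 stall=2 (RAW on I0.r3 (WB@5)) EX@6 MEM@7 WB@8
I2 sub r4 <- r2,r4: IF@3 ID@6 stall=0 (-) EX@7 MEM@8 WB@9
I3 add r5 <- r3,r2: IF@6 ID@7 stall=1 (RAW on I1.r3 (WB@8)) EX@9 MEM@10 WB@11
I4 add r4 <- r1,r3: IF@7 ID@9 stall=0 (-) EX@10 MEM@11 WB@12
I5 add r4 <- r5,r3: IF@9 ID@10 stall=1 (RAW on I3.r5 (WB@11)) EX@12 MEM@13 WB@14
I6 ld r3 <- r2: IF@10 ID@12 stall=0 (-) EX@13 MEM@14 WB@15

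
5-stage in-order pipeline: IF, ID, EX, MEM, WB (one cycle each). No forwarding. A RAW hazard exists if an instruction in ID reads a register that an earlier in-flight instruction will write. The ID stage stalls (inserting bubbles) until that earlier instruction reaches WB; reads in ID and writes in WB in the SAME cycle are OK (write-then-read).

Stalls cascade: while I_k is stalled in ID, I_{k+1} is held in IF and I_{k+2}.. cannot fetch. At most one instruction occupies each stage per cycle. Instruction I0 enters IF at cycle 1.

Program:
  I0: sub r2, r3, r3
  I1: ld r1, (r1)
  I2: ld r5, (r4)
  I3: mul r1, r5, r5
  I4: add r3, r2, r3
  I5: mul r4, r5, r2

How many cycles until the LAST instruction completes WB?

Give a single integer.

I0 sub r2 <- r3,r3: IF@1 ID@2 stall=0 (-) EX@3 MEM@4 WB@5
I1 ld r1 <- r1: IF@2 ID@3 stall=0 (-) EX@4 MEM@5 WB@6
I2 ld r5 <- r4: IF@3 ID@4 stall=0 (-) EX@5 MEM@6 WB@7
I3 mul r1 <- r5,r5: IF@4 ID@5 stall=2 (RAW on I2.r5 (WB@7)) EX@8 MEM@9 WB@10
I4 add r3 <- r2,r3: IF@5 ID@8 stall=0 (-) EX@9 MEM@10 WB@11
I5 mul r4 <- r5,r2: IF@8 ID@9 stall=0 (-) EX@10 MEM@11 WB@12

Answer: 12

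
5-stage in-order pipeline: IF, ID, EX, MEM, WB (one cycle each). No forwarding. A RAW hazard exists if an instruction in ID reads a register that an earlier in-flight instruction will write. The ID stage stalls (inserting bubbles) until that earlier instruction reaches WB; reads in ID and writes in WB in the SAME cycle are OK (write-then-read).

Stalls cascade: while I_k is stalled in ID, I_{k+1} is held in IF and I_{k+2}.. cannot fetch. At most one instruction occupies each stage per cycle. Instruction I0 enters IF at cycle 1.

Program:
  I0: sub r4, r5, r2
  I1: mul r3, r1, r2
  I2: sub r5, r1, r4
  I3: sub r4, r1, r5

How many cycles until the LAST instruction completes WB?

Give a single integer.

I0 sub r4 <- r5,r2: IF@1 ID@2 stall=0 (-) EX@3 MEM@4 WB@5
I1 mul r3 <- r1,r2: IF@2 ID@3 stall=0 (-) EX@4 MEM@5 WB@6
I2 sub r5 <- r1,r4: IF@3 ID@4 stall=1 (RAW on I0.r4 (WB@5)) EX@6 MEM@7 WB@8
I3 sub r4 <- r1,r5: IF@4 ID@6 stall=2 (RAW on I2.r5 (WB@8)) EX@9 MEM@10 WB@11

Answer: 11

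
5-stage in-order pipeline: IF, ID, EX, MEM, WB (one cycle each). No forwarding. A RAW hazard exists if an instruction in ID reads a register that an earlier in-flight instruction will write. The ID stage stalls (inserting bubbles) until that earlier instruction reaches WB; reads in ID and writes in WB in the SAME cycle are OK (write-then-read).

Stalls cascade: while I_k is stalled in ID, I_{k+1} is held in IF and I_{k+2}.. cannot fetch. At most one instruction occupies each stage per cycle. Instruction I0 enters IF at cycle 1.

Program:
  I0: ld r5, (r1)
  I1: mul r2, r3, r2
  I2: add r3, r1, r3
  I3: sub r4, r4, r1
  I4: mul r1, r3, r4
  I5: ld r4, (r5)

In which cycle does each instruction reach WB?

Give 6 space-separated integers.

I0 ld r5 <- r1: IF@1 ID@2 stall=0 (-) EX@3 MEM@4 WB@5
I1 mul r2 <- r3,r2: IF@2 ID@3 stall=0 (-) EX@4 MEM@5 WB@6
I2 add r3 <- r1,r3: IF@3 ID@4 stall=0 (-) EX@5 MEM@6 WB@7
I3 sub r4 <- r4,r1: IF@4 ID@5 stall=0 (-) EX@6 MEM@7 WB@8
I4 mul r1 <- r3,r4: IF@5 ID@6 stall=2 (RAW on I3.r4 (WB@8)) EX@9 MEM@10 WB@11
I5 ld r4 <- r5: IF@6 ID@9 stall=0 (-) EX@10 MEM@11 WB@12

Answer: 5 6 7 8 11 12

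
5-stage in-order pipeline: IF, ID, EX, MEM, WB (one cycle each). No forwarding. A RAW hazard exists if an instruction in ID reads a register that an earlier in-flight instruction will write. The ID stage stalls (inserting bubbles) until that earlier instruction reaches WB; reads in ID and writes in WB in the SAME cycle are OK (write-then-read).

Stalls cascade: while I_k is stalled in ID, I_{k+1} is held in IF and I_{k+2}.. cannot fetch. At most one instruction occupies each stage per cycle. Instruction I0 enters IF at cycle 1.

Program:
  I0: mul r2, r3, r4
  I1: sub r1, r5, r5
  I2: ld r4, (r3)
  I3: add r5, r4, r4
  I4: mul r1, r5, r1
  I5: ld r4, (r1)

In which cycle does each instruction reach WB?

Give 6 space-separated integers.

Answer: 5 6 7 10 13 16

Derivation:
I0 mul r2 <- r3,r4: IF@1 ID@2 stall=0 (-) EX@3 MEM@4 WB@5
I1 sub r1 <- r5,r5: IF@2 ID@3 stall=0 (-) EX@4 MEM@5 WB@6
I2 ld r4 <- r3: IF@3 ID@4 stall=0 (-) EX@5 MEM@6 WB@7
I3 add r5 <- r4,r4: IF@4 ID@5 stall=2 (RAW on I2.r4 (WB@7)) EX@8 MEM@9 WB@10
I4 mul r1 <- r5,r1: IF@5 ID@8 stall=2 (RAW on I3.r5 (WB@10)) EX@11 MEM@12 WB@13
I5 ld r4 <- r1: IF@8 ID@11 stall=2 (RAW on I4.r1 (WB@13)) EX@14 MEM@15 WB@16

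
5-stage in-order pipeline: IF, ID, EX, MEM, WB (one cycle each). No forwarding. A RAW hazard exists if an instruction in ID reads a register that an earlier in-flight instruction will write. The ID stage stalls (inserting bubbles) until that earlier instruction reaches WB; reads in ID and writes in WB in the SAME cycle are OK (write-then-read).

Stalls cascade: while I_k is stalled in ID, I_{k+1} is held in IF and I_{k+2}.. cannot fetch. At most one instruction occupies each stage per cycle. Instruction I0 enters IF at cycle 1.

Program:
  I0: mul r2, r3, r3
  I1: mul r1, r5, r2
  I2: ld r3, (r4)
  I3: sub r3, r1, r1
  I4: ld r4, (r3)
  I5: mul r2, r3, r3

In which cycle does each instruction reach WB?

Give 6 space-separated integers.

Answer: 5 8 9 11 14 15

Derivation:
I0 mul r2 <- r3,r3: IF@1 ID@2 stall=0 (-) EX@3 MEM@4 WB@5
I1 mul r1 <- r5,r2: IF@2 ID@3 stall=2 (RAW on I0.r2 (WB@5)) EX@6 MEM@7 WB@8
I2 ld r3 <- r4: IF@3 ID@6 stall=0 (-) EX@7 MEM@8 WB@9
I3 sub r3 <- r1,r1: IF@6 ID@7 stall=1 (RAW on I1.r1 (WB@8)) EX@9 MEM@10 WB@11
I4 ld r4 <- r3: IF@7 ID@9 stall=2 (RAW on I3.r3 (WB@11)) EX@12 MEM@13 WB@14
I5 mul r2 <- r3,r3: IF@9 ID@12 stall=0 (-) EX@13 MEM@14 WB@15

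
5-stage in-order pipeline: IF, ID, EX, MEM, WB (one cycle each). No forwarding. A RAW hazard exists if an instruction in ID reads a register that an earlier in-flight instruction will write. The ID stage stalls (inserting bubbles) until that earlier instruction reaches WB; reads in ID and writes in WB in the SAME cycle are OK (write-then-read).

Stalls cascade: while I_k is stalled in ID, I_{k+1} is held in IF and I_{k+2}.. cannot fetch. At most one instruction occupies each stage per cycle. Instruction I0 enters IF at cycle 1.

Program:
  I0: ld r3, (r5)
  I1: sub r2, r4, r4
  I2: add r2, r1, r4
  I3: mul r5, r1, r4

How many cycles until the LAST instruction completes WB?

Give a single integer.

I0 ld r3 <- r5: IF@1 ID@2 stall=0 (-) EX@3 MEM@4 WB@5
I1 sub r2 <- r4,r4: IF@2 ID@3 stall=0 (-) EX@4 MEM@5 WB@6
I2 add r2 <- r1,r4: IF@3 ID@4 stall=0 (-) EX@5 MEM@6 WB@7
I3 mul r5 <- r1,r4: IF@4 ID@5 stall=0 (-) EX@6 MEM@7 WB@8

Answer: 8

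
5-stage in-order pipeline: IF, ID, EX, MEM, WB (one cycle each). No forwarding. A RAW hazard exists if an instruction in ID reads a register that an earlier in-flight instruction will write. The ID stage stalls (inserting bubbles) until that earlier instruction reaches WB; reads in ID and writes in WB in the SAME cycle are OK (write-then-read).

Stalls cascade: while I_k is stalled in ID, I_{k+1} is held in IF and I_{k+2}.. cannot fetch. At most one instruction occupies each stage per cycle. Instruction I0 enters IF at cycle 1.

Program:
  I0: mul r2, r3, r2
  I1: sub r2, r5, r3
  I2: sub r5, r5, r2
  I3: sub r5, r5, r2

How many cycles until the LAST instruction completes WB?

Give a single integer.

I0 mul r2 <- r3,r2: IF@1 ID@2 stall=0 (-) EX@3 MEM@4 WB@5
I1 sub r2 <- r5,r3: IF@2 ID@3 stall=0 (-) EX@4 MEM@5 WB@6
I2 sub r5 <- r5,r2: IF@3 ID@4 stall=2 (RAW on I1.r2 (WB@6)) EX@7 MEM@8 WB@9
I3 sub r5 <- r5,r2: IF@4 ID@7 stall=2 (RAW on I2.r5 (WB@9)) EX@10 MEM@11 WB@12

Answer: 12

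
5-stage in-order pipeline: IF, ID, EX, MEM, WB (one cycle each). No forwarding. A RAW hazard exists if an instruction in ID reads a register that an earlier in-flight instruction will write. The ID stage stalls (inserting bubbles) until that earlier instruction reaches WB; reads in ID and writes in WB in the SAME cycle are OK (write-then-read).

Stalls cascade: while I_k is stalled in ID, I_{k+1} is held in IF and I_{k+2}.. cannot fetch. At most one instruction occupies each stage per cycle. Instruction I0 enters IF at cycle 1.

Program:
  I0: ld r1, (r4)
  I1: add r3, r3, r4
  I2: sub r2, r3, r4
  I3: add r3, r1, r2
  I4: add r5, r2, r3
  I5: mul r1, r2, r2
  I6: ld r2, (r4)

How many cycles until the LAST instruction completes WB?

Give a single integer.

I0 ld r1 <- r4: IF@1 ID@2 stall=0 (-) EX@3 MEM@4 WB@5
I1 add r3 <- r3,r4: IF@2 ID@3 stall=0 (-) EX@4 MEM@5 WB@6
I2 sub r2 <- r3,r4: IF@3 ID@4 stall=2 (RAW on I1.r3 (WB@6)) EX@7 MEM@8 WB@9
I3 add r3 <- r1,r2: IF@4 ID@7 stall=2 (RAW on I2.r2 (WB@9)) EX@10 MEM@11 WB@12
I4 add r5 <- r2,r3: IF@7 ID@10 stall=2 (RAW on I3.r3 (WB@12)) EX@13 MEM@14 WB@15
I5 mul r1 <- r2,r2: IF@10 ID@13 stall=0 (-) EX@14 MEM@15 WB@16
I6 ld r2 <- r4: IF@13 ID@14 stall=0 (-) EX@15 MEM@16 WB@17

Answer: 17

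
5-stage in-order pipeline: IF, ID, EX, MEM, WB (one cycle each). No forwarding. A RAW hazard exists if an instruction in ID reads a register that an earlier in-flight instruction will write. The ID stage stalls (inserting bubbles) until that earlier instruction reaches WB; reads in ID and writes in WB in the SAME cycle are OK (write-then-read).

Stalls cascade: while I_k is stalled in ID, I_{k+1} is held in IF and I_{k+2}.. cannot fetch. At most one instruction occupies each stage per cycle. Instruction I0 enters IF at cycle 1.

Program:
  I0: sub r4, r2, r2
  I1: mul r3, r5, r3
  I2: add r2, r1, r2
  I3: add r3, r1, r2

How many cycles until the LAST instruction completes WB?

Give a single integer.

Answer: 10

Derivation:
I0 sub r4 <- r2,r2: IF@1 ID@2 stall=0 (-) EX@3 MEM@4 WB@5
I1 mul r3 <- r5,r3: IF@2 ID@3 stall=0 (-) EX@4 MEM@5 WB@6
I2 add r2 <- r1,r2: IF@3 ID@4 stall=0 (-) EX@5 MEM@6 WB@7
I3 add r3 <- r1,r2: IF@4 ID@5 stall=2 (RAW on I2.r2 (WB@7)) EX@8 MEM@9 WB@10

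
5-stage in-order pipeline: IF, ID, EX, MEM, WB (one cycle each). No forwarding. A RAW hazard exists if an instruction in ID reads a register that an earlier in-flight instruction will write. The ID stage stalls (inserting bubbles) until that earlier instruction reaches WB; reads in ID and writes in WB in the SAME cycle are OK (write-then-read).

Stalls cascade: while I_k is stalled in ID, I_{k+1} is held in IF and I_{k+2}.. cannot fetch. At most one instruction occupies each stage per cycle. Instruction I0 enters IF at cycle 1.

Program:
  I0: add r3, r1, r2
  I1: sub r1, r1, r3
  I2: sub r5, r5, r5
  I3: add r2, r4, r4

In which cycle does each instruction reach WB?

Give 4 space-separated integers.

Answer: 5 8 9 10

Derivation:
I0 add r3 <- r1,r2: IF@1 ID@2 stall=0 (-) EX@3 MEM@4 WB@5
I1 sub r1 <- r1,r3: IF@2 ID@3 stall=2 (RAW on I0.r3 (WB@5)) EX@6 MEM@7 WB@8
I2 sub r5 <- r5,r5: IF@3 ID@6 stall=0 (-) EX@7 MEM@8 WB@9
I3 add r2 <- r4,r4: IF@6 ID@7 stall=0 (-) EX@8 MEM@9 WB@10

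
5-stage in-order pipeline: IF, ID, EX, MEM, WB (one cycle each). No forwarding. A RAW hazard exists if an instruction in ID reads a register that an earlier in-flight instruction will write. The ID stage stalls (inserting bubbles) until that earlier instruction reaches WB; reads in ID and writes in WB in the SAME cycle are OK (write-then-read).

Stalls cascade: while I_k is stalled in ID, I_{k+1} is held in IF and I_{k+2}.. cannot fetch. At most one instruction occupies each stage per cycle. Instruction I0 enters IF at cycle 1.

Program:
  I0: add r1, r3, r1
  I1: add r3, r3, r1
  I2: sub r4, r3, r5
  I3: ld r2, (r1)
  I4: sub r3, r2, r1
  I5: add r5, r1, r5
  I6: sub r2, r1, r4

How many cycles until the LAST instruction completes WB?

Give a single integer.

Answer: 17

Derivation:
I0 add r1 <- r3,r1: IF@1 ID@2 stall=0 (-) EX@3 MEM@4 WB@5
I1 add r3 <- r3,r1: IF@2 ID@3 stall=2 (RAW on I0.r1 (WB@5)) EX@6 MEM@7 WB@8
I2 sub r4 <- r3,r5: IF@3 ID@6 stall=2 (RAW on I1.r3 (WB@8)) EX@9 MEM@10 WB@11
I3 ld r2 <- r1: IF@6 ID@9 stall=0 (-) EX@10 MEM@11 WB@12
I4 sub r3 <- r2,r1: IF@9 ID@10 stall=2 (RAW on I3.r2 (WB@12)) EX@13 MEM@14 WB@15
I5 add r5 <- r1,r5: IF@10 ID@13 stall=0 (-) EX@14 MEM@15 WB@16
I6 sub r2 <- r1,r4: IF@13 ID@14 stall=0 (-) EX@15 MEM@16 WB@17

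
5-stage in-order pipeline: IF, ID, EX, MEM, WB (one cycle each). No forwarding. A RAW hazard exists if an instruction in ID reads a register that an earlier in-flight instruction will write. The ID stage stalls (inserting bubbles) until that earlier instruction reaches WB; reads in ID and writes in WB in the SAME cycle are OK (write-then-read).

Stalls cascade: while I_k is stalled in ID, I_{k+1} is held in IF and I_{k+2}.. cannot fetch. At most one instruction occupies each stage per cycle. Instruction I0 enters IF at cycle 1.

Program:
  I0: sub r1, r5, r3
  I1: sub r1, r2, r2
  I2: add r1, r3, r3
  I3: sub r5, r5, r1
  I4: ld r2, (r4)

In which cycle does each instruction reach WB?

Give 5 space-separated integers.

I0 sub r1 <- r5,r3: IF@1 ID@2 stall=0 (-) EX@3 MEM@4 WB@5
I1 sub r1 <- r2,r2: IF@2 ID@3 stall=0 (-) EX@4 MEM@5 WB@6
I2 add r1 <- r3,r3: IF@3 ID@4 stall=0 (-) EX@5 MEM@6 WB@7
I3 sub r5 <- r5,r1: IF@4 ID@5 stall=2 (RAW on I2.r1 (WB@7)) EX@8 MEM@9 WB@10
I4 ld r2 <- r4: IF@5 ID@8 stall=0 (-) EX@9 MEM@10 WB@11

Answer: 5 6 7 10 11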